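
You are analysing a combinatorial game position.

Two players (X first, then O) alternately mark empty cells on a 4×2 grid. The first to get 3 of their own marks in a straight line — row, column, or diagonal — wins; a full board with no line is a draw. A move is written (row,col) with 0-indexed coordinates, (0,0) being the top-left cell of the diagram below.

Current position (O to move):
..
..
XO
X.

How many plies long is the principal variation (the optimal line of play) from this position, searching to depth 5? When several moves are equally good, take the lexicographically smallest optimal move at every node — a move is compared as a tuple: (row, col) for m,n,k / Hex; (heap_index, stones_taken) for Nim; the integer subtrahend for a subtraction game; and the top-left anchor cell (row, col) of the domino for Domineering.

PV length from [../../XO/X.]: 5 plies

[../../XO/X.] O move#1: (0,0):-1/O./../XO/X., (0,1):-1/.O/../XO/X., (1,0):+0/../O./XO/X.*, (1,1):-1/../.O/XO/X., (3,1):-1/../../XO/XO
[../O./XO/X.] X move#2: (0,0):-1/X./O./XO/X., (0,1):+0/.X/O./XO/X.*, (1,1):+0/../OX/XO/X., (3,1):+0/../O./XO/XX
[.X/O./XO/X.] O move#3: (0,0):+0/OX/O./XO/X.*, (1,1):+0/.X/OO/XO/X., (3,1):+0/.X/O./XO/XO
[OX/O./XO/X.] X move#4: (1,1):+0/OX/OX/XO/X.*, (3,1):+0/OX/O./XO/XX
[OX/OX/XO/X.] O move#5: (3,1):+0/OX/OX/XO/XO*
[OX/OX/XO/XO] end (terminal +0, X#6); searched ../../XO/X. to 5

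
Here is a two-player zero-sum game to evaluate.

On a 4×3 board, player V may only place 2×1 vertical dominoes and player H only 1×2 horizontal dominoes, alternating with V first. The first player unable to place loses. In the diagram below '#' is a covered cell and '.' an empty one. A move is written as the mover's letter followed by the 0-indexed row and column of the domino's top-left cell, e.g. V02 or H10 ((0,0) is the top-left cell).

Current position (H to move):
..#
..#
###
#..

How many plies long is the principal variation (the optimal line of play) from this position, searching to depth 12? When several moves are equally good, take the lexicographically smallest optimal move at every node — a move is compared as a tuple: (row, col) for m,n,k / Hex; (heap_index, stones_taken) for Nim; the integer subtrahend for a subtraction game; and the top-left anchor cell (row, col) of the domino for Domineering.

p1 H@[..#/..#/###/#..]: H00[###/..#/###/#..]+1* H10[..#/###/###/#..]+1 H31[..#/..#/###/###]-1
p2 V@[###/..#/###/#..] terminal -1; root [..#/..#/###/#..] d12

PV length from [..#/..#/###/#..]: 1 ply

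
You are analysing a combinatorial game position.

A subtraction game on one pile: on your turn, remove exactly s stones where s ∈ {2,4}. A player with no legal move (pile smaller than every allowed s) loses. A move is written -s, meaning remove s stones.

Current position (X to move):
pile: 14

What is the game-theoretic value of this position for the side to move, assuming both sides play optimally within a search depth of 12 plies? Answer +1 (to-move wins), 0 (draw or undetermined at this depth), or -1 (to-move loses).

value(14, X) = +1

ply 1, X at 14 | -2=+1→12*; -4=-1→10
ply 2, O at 12 | -2=-1→10*; -4=-1→8
ply 3, X at 10 | -2=-1→8; -4=+1→6*
ply 4, O at 6 | -2=-1→4*; -4=-1→2
ply 5, X at 4 | -2=-1→2; -4=+1→0*
ply 6: 0 is terminal -1 (O); from 14 depth 12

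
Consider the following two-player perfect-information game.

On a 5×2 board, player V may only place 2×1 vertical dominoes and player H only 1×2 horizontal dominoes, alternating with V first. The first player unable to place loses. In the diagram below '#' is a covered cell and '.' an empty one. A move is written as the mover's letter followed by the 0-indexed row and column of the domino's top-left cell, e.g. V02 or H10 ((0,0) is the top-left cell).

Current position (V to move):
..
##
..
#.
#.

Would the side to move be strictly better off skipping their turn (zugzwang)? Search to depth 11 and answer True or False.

zugzwang(../##/../#./#., V) = False

ply 1, V at ../##/../#./#. | V21=-1→../##/.#/##/#.*; V31=-1→../##/../##/##
ply 2, H at ../##/.#/##/#. | H00=+1→##/##/.#/##/#.*
ply 3: ##/##/.#/##/#. is terminal -1 (V); from ../##/../#./#. depth 11
if V skipped the turn, H would face:
~ ply 1, H at ../##/../#./#. | H00=-1→##/##/../#./#.; H20=+1→../##/##/#./#.*
~ ply 2, V at ../##/##/#./#. | V31=-1→../##/##/##/##*
~ ply 3, H at ../##/##/##/## | H00=+1→##/##/##/##/##*
~ ply 4: ##/##/##/##/## is terminal -1 (V); from ../##/../#./#. depth 11
compare (V): move=-1 vs pass=-1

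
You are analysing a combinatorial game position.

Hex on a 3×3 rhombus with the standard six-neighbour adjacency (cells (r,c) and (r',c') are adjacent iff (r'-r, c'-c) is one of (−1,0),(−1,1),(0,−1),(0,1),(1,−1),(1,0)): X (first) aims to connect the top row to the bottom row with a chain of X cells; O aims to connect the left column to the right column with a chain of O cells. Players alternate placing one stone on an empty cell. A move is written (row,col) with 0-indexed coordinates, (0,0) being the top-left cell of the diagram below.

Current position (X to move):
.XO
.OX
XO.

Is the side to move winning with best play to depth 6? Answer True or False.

X winning at [.XO/.OX/XO.]: True

p1 X@[.XO/.OX/XO.]: (0,0)[XXO/.OX/XO.]-1 (1,0)[.XO/XOX/XO.]+1* (2,2)[.XO/.OX/XOX]-1
p2 O@[.XO/XOX/XO.] terminal -1; root [.XO/.OX/XO.] d6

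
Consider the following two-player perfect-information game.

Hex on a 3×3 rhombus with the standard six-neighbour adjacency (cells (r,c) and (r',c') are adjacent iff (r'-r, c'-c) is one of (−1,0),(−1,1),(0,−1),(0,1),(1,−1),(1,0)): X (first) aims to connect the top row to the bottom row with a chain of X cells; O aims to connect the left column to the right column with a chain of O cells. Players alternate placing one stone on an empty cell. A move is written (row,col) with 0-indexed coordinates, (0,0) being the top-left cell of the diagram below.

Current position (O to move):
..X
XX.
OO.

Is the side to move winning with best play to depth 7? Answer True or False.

ply 1, O at ..X/XX./OO. | (0,0)=+1→O.X/XX./OO.*; (0,1)=+1→.OX/XX./OO.; (1,2)=+1→..X/XXO/OO.; (2,2)=+1→..X/XX./OOO
ply 2, X at O.X/XX./OO. | (0,1)=-1→OXX/XX./OO.*; (1,2)=-1→O.X/XXX/OO.; (2,2)=-1→O.X/XX./OOX
ply 3, O at OXX/XX./OO. | (1,2)=+1→OXX/XXO/OO.*; (2,2)=+1→OXX/XX./OOO
ply 4: OXX/XXO/OO. is terminal -1 (X); from ..X/XX./OO. depth 7

O winning at [..X/XX./OO.]: True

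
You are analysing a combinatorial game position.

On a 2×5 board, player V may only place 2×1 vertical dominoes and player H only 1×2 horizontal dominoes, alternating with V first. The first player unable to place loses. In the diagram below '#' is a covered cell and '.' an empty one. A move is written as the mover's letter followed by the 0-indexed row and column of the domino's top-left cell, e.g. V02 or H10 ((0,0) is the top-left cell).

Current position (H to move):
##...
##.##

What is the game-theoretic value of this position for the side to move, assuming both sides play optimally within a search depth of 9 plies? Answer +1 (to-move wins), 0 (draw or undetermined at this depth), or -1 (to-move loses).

value(##.../##.##, H) = +1

p1 H@[##.../##.##]: H02[####./##.##]+1* H03[##.##/##.##]-1
p2 V@[####./##.##] terminal -1; root [##.../##.##] d9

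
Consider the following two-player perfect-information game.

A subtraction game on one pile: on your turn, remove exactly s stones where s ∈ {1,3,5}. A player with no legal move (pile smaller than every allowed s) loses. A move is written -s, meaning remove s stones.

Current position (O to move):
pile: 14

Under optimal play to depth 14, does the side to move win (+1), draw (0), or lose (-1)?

value(14, O) = -1

[14] O move#1: -1:-1/13*, -3:-1/11, -5:-1/9
[13] X move#2: -1:+1/12*, -3:+1/10, -5:+1/8
[12] O move#3: -1:-1/11*, -3:-1/9, -5:-1/7
[11] X move#4: -1:+1/10*, -3:+1/8, -5:+1/6
[10] O move#5: -1:-1/9*, -3:-1/7, -5:-1/5
[9] X move#6: -1:+1/8*, -3:+1/6, -5:+1/4
[8] O move#7: -1:-1/7*, -3:-1/5, -5:-1/3
[7] X move#8: -1:+1/6*, -3:+1/4, -5:+1/2
[6] O move#9: -1:-1/5*, -3:-1/3, -5:-1/1
[5] X move#10: -1:+1/4*, -3:+1/2, -5:+1/0
[4] O move#11: -1:-1/3*, -3:-1/1
[3] X move#12: -1:+1/2*, -3:+1/0
[2] O move#13: -1:-1/1*
[1] X move#14: -1:+1/0*
[0] end (terminal -1, O#15); searched 14 to 14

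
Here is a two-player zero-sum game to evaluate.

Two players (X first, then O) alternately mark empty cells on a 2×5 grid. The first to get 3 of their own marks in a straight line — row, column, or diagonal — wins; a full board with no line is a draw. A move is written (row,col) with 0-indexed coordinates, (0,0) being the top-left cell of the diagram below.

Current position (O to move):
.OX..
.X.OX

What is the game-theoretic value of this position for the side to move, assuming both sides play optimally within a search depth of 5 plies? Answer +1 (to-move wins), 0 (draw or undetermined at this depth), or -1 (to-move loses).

[.OX../.X.OX] O move#1: (0,0):+0/OOX../.X.OX*, (0,3):+0/.OXO./.X.OX, (0,4):+0/.OX.O/.X.OX, (1,0):+0/.OX../OX.OX, (1,2):+0/.OX../.XOOX
[OOX../.X.OX] X move#2: (0,3):+0/OOXX./.X.OX*, (0,4):+0/OOX.X/.X.OX, (1,0):+0/OOX../XX.OX, (1,2):+0/OOX../.XXOX
[OOXX./.X.OX] O move#3: (0,4):+0/OOXXO/.X.OX*, (1,0):-1/OOXX./OX.OX, (1,2):-1/OOXX./.XOOX
[OOXXO/.X.OX] X move#4: (1,0):+0/OOXXO/XX.OX*, (1,2):+0/OOXXO/.XXOX
[OOXXO/XX.OX] O move#5: (1,2):+0/OOXXO/XXOOX*
[OOXXO/XXOOX] end (terminal +0, X#6); searched .OX../.X.OX to 5

value(.OX../.X.OX, O) = 0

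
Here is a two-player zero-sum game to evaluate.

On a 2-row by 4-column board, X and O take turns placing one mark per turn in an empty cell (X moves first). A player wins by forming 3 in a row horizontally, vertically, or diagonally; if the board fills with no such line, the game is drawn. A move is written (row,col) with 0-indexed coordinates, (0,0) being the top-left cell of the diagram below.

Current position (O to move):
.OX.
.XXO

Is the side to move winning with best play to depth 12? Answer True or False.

O winning at [.OX./.XXO]: False

ply 1, O at .OX./.XXO | (0,0)=-1→OOX./.XXO; (0,3)=-1→.OXO/.XXO; (1,0)=+0→.OX./OXXO*
ply 2, X at .OX./OXXO | (0,0)=+0→XOX./OXXO*; (0,3)=+0→.OXX/OXXO
ply 3, O at XOX./OXXO | (0,3)=+0→XOXO/OXXO*
ply 4: XOXO/OXXO is terminal +0 (X); from .OX./.XXO depth 12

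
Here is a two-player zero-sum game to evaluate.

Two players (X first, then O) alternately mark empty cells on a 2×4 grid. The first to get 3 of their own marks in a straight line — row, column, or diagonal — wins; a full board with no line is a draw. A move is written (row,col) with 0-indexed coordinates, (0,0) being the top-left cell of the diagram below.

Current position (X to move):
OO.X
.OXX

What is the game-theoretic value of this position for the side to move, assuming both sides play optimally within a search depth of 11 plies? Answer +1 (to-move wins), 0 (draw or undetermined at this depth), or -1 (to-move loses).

ply 1, X at OO.X/.OXX | (0,2)=+0→OOXX/.OXX*; (1,0)=-1→OO.X/XOXX
ply 2, O at OOXX/.OXX | (1,0)=+0→OOXX/OOXX*
ply 3: OOXX/OOXX is terminal +0 (X); from OO.X/.OXX depth 11

value(OO.X/.OXX, X) = 0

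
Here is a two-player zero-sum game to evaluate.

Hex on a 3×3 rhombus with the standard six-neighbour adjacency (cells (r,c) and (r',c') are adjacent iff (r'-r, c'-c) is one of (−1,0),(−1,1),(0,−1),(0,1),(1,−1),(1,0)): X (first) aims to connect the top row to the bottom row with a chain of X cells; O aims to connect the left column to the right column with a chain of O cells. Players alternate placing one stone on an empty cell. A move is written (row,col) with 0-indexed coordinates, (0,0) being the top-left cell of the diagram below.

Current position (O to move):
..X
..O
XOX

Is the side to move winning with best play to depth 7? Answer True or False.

p1 O@[..X/..O/XOX]: (0,0)[O.X/..O/XOX]-1* (0,1)[.OX/..O/XOX]-1 (1,0)[..X/O.O/XOX]-1 (1,1)[..X/.OO/XOX]-1
p2 X@[O.X/..O/XOX]: (0,1)[OXX/..O/XOX]+1* (1,0)[O.X/X.O/XOX]+1 (1,1)[O.X/.XO/XOX]+1
p3 O@[OXX/..O/XOX]: (1,0)[OXX/O.O/XOX]-1* (1,1)[OXX/.OO/XOX]-1
p4 X@[OXX/O.O/XOX]: (1,1)[OXX/OXO/XOX]+1*
p5 O@[OXX/OXO/XOX] terminal -1; root [..X/..O/XOX] d7

O winning at [..X/..O/XOX]: False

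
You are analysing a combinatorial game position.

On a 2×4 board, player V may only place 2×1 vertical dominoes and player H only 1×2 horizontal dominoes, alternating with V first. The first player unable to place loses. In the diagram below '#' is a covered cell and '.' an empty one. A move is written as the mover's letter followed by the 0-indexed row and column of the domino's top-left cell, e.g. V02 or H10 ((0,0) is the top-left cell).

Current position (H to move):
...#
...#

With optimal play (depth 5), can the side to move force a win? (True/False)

[...#/...#] H move#1: H00:+1/##.#/...#*, H01:+1/.###/...#, H10:+1/...#/##.#, H11:+1/...#/.###
[##.#/...#] V move#2: V02:-1/####/..##*
[####/..##] H move#3: H10:+1/####/####*
[####/####] end (terminal -1, V#4); searched ...#/...# to 5

H winning at [...#/...#]: True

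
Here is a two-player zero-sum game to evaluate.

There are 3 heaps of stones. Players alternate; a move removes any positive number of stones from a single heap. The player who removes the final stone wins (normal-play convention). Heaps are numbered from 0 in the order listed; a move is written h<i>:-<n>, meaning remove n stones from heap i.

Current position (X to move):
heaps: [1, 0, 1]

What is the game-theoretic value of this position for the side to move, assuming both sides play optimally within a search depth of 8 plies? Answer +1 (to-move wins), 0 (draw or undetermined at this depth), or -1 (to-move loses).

p1 X@[(1,0,1)]: h0:-1[(0,0,1)]-1* h2:-1[(1,0,0)]-1
p2 O@[(0,0,1)]: h2:-1[(0,0,0)]+1*
p3 X@[(0,0,0)] terminal -1; root [(1,0,1)] d8

value((1,0,1), X) = -1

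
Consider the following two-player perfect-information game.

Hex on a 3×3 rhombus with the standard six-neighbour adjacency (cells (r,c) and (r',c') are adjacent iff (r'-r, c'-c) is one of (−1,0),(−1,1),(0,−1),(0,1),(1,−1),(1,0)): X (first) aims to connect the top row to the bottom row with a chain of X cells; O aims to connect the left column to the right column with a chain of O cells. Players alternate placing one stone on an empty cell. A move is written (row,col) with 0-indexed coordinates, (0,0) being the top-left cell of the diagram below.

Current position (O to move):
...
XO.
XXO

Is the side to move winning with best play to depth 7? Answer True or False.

[.../XO./XXO] O move#1: (0,0):-1/O../XO./XXO*, (0,1):-1/.O./XO./XXO, (0,2):-1/..O/XO./XXO, (1,2):-1/.../XOO/XXO
[O../XO./XXO] X move#2: (0,1):+1/OX./XO./XXO*, (0,2):+1/O.X/XO./XXO, (1,2):+1/O../XOX/XXO
[OX./XO./XXO] end (terminal -1, O#3); searched .../XO./XXO to 7

O winning at [.../XO./XXO]: False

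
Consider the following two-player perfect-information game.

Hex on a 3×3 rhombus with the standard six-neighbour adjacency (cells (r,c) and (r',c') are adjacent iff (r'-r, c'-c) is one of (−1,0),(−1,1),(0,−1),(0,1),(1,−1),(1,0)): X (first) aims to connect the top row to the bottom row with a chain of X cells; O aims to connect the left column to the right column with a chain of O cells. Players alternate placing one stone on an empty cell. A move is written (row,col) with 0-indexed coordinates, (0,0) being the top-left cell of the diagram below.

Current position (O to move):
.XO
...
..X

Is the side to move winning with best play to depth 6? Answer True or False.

p1 O@[.XO/.../..X]: (0,0)[OXO/.../..X]-1 (1,0)[.XO/O../..X]-1 (1,1)[.XO/.O./..X]+1* (1,2)[.XO/..O/..X]-1 (2,0)[.XO/.../O.X]-1 (2,1)[.XO/.../.OX]-1
p2 X@[.XO/.O./..X]: (0,0)[XXO/.O./..X]-1* (1,0)[.XO/XO./..X]-1 (1,2)[.XO/.OX/..X]-1 (2,0)[.XO/.O./X.X]-1 (2,1)[.XO/.O./.XX]-1
p3 O@[XXO/.O./..X]: (1,0)[XXO/OO./..X]+1* (1,2)[XXO/.OO/..X]+1 (2,0)[XXO/.O./O.X]+1 (2,1)[XXO/.O./.OX]+1
p4 X@[XXO/OO./..X] terminal -1; root [.XO/.../..X] d6

O winning at [.XO/.../..X]: True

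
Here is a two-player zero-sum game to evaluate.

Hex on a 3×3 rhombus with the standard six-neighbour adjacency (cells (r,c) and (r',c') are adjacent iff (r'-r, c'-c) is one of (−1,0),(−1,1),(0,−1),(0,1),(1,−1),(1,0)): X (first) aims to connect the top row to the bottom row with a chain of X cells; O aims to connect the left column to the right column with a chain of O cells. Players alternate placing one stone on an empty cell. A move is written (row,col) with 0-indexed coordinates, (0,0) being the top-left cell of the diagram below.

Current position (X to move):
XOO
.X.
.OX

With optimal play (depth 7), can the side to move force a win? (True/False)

X winning at [XOO/.X./.OX]: True

ply 1, X at XOO/.X./.OX | (1,0)=+1→XOO/XX./.OX*; (1,2)=-1→XOO/.XX/.OX; (2,0)=-1→XOO/.X./XOX
ply 2, O at XOO/XX./.OX | (1,2)=-1→XOO/XXO/.OX*; (2,0)=-1→XOO/XX./OOX
ply 3, X at XOO/XXO/.OX | (2,0)=+1→XOO/XXO/XOX*
ply 4: XOO/XXO/XOX is terminal -1 (O); from XOO/.X./.OX depth 7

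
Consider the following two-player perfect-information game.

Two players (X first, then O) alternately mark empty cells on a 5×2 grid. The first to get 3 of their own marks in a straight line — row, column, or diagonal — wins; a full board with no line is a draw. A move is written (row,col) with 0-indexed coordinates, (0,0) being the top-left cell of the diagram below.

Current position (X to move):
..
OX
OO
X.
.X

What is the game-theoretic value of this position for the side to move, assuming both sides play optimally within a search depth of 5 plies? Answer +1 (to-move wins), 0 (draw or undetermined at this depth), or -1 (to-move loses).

value(../OX/OO/X./.X, X) = 0

p1 X@[../OX/OO/X./.X]: (0,0)[X./OX/OO/X./.X]+0* (0,1)[.X/OX/OO/X./.X]-1 (3,1)[../OX/OO/XX/.X]-1 (4,0)[../OX/OO/X./XX]-1
p2 O@[X./OX/OO/X./.X]: (0,1)[XO/OX/OO/X./.X]+0* (3,1)[X./OX/OO/XO/.X]+0 (4,0)[X./OX/OO/X./OX]+0
p3 X@[XO/OX/OO/X./.X]: (3,1)[XO/OX/OO/XX/.X]+0* (4,0)[XO/OX/OO/X./XX]+0
p4 O@[XO/OX/OO/XX/.X]: (4,0)[XO/OX/OO/XX/OX]+0*
p5 X@[XO/OX/OO/XX/OX] terminal +0; root [../OX/OO/X./.X] d5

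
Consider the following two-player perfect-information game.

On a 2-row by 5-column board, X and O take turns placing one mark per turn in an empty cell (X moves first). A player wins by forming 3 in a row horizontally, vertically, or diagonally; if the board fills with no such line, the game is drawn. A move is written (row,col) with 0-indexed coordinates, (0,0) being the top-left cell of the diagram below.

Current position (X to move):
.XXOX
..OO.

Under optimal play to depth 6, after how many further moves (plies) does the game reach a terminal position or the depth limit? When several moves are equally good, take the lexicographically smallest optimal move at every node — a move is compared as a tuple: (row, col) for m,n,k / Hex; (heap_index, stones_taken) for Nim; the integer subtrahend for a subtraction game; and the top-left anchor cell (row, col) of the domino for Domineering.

ply 1, X at .XXOX/..OO. | (0,0)=+1→XXXOX/..OO.*; (1,0)=-1→.XXOX/X.OO.; (1,1)=-1→.XXOX/.XOO.; (1,4)=-1→.XXOX/..OOX
ply 2: XXXOX/..OO. is terminal -1 (O); from .XXOX/..OO. depth 6

PV length from [.XXOX/..OO.]: 1 ply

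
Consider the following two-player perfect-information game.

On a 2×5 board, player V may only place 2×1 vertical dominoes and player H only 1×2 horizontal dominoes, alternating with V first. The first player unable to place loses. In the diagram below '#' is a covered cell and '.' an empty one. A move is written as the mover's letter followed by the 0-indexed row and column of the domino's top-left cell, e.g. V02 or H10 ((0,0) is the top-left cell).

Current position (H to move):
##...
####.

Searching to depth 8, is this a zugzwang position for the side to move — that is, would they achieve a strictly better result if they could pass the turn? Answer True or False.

p1 H@[##.../####.]: H02[####./####.]-1 H03[##.##/####.]+1*
p2 V@[##.##/####.] terminal -1; root [##.../####.] d8
pass branch (V moves first from the same position):
  | p1 V@[##.../####.]: V04[##..#/#####]-1*
  | p2 H@[##..#/#####]: H02[#####/#####]+1*
  | p3 V@[#####/#####] terminal -1; root [##.../####.] d8
H moving scores +1; H passing scores +1

zugzwang(##.../####., H) = False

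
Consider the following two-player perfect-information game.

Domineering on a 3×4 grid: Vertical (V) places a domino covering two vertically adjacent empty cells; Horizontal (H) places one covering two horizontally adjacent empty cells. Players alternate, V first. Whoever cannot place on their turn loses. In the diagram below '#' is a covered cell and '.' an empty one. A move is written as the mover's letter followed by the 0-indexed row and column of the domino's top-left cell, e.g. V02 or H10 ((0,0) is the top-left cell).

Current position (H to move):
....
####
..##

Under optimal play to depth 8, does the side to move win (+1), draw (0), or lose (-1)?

value(..../####/..##, H) = +1

ply 1, H at ..../####/..## | H00=+1→##../####/..##*; H01=+1→.##./####/..##; H02=+1→..##/####/..##; H20=+1→..../####/####
ply 2: ##../####/..## is terminal -1 (V); from ..../####/..## depth 8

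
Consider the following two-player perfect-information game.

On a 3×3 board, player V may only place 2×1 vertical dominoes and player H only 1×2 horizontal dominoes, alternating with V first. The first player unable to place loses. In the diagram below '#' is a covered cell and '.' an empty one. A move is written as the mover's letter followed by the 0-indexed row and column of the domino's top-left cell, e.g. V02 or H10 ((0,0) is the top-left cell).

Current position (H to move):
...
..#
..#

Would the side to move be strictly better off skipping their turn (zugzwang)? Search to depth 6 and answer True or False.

zugzwang(.../..#/..#, H) = False

p1 H@[.../..#/..#]: H00[##./..#/..#]-1 H01[.##/..#/..#]-1 H10[.../###/..#]+1* H20[.../..#/###]-1
p2 V@[.../###/..#] terminal -1; root [.../..#/..#] d6
suppose H passes — search the same position with V to move:
pass> p1 V@[.../..#/..#]: V00[#../#.#/..#]+1* V01[.#./.##/..#]+1 V10[.../#.#/#.#]+1 V11[.../.##/.##]+1
pass> p2 H@[#../#.#/..#]: H01[###/#.#/..#]-1* H20[#../#.#/###]-1
pass> p3 V@[###/#.#/..#]: V11[###/###/.##]+1*
pass> p4 H@[###/###/.##] terminal -1; root [.../..#/..#] d6
for H: play +1, pass -1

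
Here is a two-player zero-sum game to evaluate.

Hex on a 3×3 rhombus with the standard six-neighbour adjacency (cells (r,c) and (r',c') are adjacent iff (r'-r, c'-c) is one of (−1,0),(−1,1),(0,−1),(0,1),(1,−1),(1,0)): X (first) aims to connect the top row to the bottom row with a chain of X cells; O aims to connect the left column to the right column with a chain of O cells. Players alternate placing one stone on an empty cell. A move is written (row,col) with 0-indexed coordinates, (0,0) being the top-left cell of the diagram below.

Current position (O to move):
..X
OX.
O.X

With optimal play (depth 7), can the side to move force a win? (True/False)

O winning at [..X/OX./O.X]: False

[..X/OX./O.X] O move#1: (0,0):-1/O.X/OX./O.X*, (0,1):-1/.OX/OX./O.X, (1,2):-1/..X/OXO/O.X, (2,1):-1/..X/OX./OOX
[O.X/OX./O.X] X move#2: (0,1):+1/OXX/OX./O.X*, (1,2):+1/O.X/OXX/O.X, (2,1):+1/O.X/OX./OXX
[OXX/OX./O.X] O move#3: (1,2):-1/OXX/OXO/O.X*, (2,1):-1/OXX/OX./OOX
[OXX/OXO/O.X] X move#4: (2,1):+1/OXX/OXO/OXX*
[OXX/OXO/OXX] end (terminal -1, O#5); searched ..X/OX./O.X to 7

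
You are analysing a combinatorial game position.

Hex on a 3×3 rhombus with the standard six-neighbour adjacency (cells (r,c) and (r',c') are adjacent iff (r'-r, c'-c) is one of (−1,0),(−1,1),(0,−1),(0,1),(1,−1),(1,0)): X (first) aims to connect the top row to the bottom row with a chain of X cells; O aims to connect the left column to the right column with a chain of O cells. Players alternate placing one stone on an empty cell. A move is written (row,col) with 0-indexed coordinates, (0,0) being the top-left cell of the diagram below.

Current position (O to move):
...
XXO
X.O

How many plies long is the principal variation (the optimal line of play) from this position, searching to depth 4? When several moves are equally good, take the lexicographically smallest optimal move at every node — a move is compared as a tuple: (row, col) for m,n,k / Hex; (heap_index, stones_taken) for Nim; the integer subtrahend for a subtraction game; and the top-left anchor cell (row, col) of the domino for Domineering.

[.../XXO/X.O] O move#1: (0,0):-1/O../XXO/X.O*, (0,1):-1/.O./XXO/X.O, (0,2):-1/..O/XXO/X.O, (2,1):-1/.../XXO/XOO
[O../XXO/X.O] X move#2: (0,1):+1/OX./XXO/X.O*, (0,2):+1/O.X/XXO/X.O, (2,1):+1/O../XXO/XXO
[OX./XXO/X.O] end (terminal -1, O#3); searched .../XXO/X.O to 4

PV length from [.../XXO/X.O]: 2 plies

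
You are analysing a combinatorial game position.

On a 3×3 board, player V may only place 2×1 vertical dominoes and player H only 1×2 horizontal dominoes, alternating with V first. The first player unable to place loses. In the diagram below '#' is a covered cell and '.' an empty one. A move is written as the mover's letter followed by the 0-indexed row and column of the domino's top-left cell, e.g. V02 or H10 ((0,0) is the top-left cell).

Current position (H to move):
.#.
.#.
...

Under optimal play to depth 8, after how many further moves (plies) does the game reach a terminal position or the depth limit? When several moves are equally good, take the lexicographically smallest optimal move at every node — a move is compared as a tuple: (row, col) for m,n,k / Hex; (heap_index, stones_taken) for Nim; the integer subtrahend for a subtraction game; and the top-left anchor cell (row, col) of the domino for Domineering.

p1 H@[.#./.#./...]: H20[.#./.#./##.]-1* H21[.#./.#./.##]-1
p2 V@[.#./.#./##.]: V00[##./##./##.]+1* V02[.##/.##/##.]+1 V12[.#./.##/###]+1
p3 H@[##./##./##.] terminal -1; root [.#./.#./...] d8

PV length from [.#./.#./...]: 2 plies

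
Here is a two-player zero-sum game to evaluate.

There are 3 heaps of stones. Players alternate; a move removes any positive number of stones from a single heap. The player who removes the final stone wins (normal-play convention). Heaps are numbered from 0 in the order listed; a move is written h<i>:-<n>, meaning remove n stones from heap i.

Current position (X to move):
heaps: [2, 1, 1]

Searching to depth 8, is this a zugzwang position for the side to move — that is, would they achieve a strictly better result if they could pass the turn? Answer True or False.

zugzwang((2,1,1), X) = False

ply 1, X at (2,1,1) | h0:-1=-1→(1,1,1); h0:-2=+1→(0,1,1)*; h1:-1=-1→(2,0,1); h2:-1=-1→(2,1,0)
ply 2, O at (0,1,1) | h1:-1=-1→(0,0,1)*; h2:-1=-1→(0,1,0)
ply 3, X at (0,0,1) | h2:-1=+1→(0,0,0)*
ply 4: (0,0,0) is terminal -1 (O); from (2,1,1) depth 8
suppose X passes — search the same position with O to move:
pass> ply 1, O at (2,1,1) | h0:-1=-1→(1,1,1); h0:-2=+1→(0,1,1)*; h1:-1=-1→(2,0,1); h2:-1=-1→(2,1,0)
pass> ply 2, X at (0,1,1) | h1:-1=-1→(0,0,1)*; h2:-1=-1→(0,1,0)
pass> ply 3, O at (0,0,1) | h2:-1=+1→(0,0,0)*
pass> ply 4: (0,0,0) is terminal -1 (X); from (2,1,1) depth 8
for X: play +1, pass -1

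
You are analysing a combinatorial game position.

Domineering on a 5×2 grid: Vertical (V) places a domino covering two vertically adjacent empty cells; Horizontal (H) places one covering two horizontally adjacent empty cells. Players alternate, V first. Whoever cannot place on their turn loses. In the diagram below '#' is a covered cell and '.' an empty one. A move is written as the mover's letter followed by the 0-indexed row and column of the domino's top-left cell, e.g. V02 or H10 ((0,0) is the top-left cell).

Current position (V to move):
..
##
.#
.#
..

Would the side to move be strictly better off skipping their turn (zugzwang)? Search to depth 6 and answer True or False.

zugzwang(../##/.#/.#/.., V) = False

[../##/.#/.#/..] V move#1: V20:-1/../##/##/##/..*, V30:-1/../##/.#/##/#.
[../##/##/##/..] H move#2: H00:+1/##/##/##/##/..*, H40:+1/../##/##/##/##
[##/##/##/##/..] end (terminal -1, V#3); searched ../##/.#/.#/.. to 6
pass branch (H moves first from the same position):
  | [../##/.#/.#/..] H move#1: H00:-1/##/##/.#/.#/.., H40:+1/../##/.#/.#/##*
  | [../##/.#/.#/##] V move#2: V20:-1/../##/##/##/##*
  | [../##/##/##/##] H move#3: H00:+1/##/##/##/##/##*
  | [##/##/##/##/##] end (terminal -1, V#4); searched ../##/.#/.#/.. to 6
V moving scores -1; V passing scores -1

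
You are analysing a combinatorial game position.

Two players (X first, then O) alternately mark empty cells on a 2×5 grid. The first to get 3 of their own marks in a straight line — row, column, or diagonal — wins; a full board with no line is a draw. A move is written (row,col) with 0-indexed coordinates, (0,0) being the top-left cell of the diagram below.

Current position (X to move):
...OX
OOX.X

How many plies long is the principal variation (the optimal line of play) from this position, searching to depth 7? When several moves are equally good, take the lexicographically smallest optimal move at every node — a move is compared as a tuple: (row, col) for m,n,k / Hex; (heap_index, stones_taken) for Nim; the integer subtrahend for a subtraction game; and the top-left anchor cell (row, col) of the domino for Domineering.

PV length from [...OX/OOX.X]: 1 ply

[...OX/OOX.X] X move#1: (0,0):+0/X..OX/OOX.X, (0,1):+0/.X.OX/OOX.X, (0,2):+0/..XOX/OOX.X, (1,3):+1/...OX/OOXXX*
[...OX/OOXXX] end (terminal -1, O#2); searched ...OX/OOX.X to 7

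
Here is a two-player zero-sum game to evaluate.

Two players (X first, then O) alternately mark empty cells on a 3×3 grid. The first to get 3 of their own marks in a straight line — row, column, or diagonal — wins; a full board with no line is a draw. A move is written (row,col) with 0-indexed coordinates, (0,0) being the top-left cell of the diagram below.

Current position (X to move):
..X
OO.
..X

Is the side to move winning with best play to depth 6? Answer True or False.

[..X/OO./..X] X move#1: (0,0):-1/X.X/OO./..X, (0,1):-1/.XX/OO./..X, (1,2):+1/..X/OOX/..X*, (2,0):-1/..X/OO./X.X, (2,1):-1/..X/OO./.XX
[..X/OOX/..X] end (terminal -1, O#2); searched ..X/OO./..X to 6

X winning at [..X/OO./..X]: True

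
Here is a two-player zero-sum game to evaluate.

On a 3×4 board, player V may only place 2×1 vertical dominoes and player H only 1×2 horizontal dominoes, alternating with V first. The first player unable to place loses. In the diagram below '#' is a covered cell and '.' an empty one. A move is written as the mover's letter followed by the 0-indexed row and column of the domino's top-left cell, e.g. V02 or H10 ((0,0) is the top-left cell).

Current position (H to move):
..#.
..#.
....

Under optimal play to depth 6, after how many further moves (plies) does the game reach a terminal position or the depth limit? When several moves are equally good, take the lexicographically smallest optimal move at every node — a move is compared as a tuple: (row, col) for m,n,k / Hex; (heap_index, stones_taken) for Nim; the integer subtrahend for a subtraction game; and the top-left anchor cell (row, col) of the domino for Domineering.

[..#./..#./....] H move#1: H00:-1/###./..#./...., H10:+1/..#./###./....*, H20:-1/..#./..#./##.., H21:-1/..#./..#./.##., H22:-1/..#./..#./..##
[..#./###./....] V move#2: V03:-1/..##/####/....*, V13:-1/..#./####/...#
[..##/####/....] H move#3: H00:+1/####/####/....*, H20:+1/..##/####/##.., H21:+1/..##/####/.##., H22:+1/..##/####/..##
[####/####/....] end (terminal -1, V#4); searched ..#./..#./.... to 6

PV length from [..#./..#./....]: 3 plies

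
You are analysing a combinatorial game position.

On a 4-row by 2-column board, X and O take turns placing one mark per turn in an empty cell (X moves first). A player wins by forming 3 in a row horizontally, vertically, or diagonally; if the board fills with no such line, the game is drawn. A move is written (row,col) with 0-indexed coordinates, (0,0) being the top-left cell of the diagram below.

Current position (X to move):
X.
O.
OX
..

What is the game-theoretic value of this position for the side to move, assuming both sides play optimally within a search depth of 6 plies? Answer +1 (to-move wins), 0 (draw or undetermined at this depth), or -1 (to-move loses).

ply 1, X at X./O./OX/.. | (0,1)=-1→XX/O./OX/..; (1,1)=-1→X./OX/OX/..; (3,0)=+0→X./O./OX/X.*; (3,1)=-1→X./O./OX/.X
ply 2, O at X./O./OX/X. | (0,1)=+0→XO/O./OX/X.*; (1,1)=+0→X./OO/OX/X.; (3,1)=+0→X./O./OX/XO
ply 3, X at XO/O./OX/X. | (1,1)=+0→XO/OX/OX/X.*; (3,1)=+0→XO/O./OX/XX
ply 4, O at XO/OX/OX/X. | (3,1)=+0→XO/OX/OX/XO*
ply 5: XO/OX/OX/XO is terminal +0 (X); from X./O./OX/.. depth 6

value(X./O./OX/.., X) = 0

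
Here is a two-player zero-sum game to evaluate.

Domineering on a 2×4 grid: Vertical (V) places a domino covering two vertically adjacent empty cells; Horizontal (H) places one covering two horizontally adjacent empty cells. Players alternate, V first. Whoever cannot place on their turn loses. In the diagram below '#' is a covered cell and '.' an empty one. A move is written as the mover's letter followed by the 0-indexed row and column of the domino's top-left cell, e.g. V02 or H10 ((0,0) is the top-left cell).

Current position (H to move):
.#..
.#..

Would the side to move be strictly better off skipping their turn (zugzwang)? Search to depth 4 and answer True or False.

[.#../.#..] H move#1: H02:+1/.###/.#..*, H12:+1/.#../.###
[.###/.#..] V move#2: V00:-1/####/##..*
[####/##..] H move#3: H12:+1/####/####*
[####/####] end (terminal -1, V#4); searched .#../.#.. to 4
pass branch (V moves first from the same position):
  | [.#../.#..] V move#1: V00:-1/##../##.., V02:+1/.##./.##.*, V03:+1/.#.#/.#.#
  | [.##./.##.] end (terminal -1, H#2); searched .#../.#.. to 4
H moving scores +1; H passing scores -1

zugzwang(.#../.#.., H) = False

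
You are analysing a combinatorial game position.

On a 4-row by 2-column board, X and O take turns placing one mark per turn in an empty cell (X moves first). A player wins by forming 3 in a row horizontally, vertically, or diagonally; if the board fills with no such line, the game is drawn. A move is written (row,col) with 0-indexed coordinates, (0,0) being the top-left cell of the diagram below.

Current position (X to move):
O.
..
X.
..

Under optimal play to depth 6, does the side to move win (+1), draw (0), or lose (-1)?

value(O./../X./.., X) = 0

p1 X@[O./../X./..]: (0,1)[OX/../X./..]+0* (1,0)[O./X./X./..]+0 (1,1)[O./.X/X./..]+0 (2,1)[O./../XX/..]+0 (3,0)[O./../X./X.]+0 (3,1)[O./../X./.X]+0
p2 O@[OX/../X./..]: (1,0)[OX/O./X./..]+0* (1,1)[OX/.O/X./..]+0 (2,1)[OX/../XO/..]+0 (3,0)[OX/../X./O.]+0 (3,1)[OX/../X./.O]+0
p3 X@[OX/O./X./..]: (1,1)[OX/OX/X./..]+0* (2,1)[OX/O./XX/..]+0 (3,0)[OX/O./X./X.]+0 (3,1)[OX/O./X./.X]+0
p4 O@[OX/OX/X./..]: (2,1)[OX/OX/XO/..]+0* (3,0)[OX/OX/X./O.]-1 (3,1)[OX/OX/X./.O]-1
p5 X@[OX/OX/XO/..]: (3,0)[OX/OX/XO/X.]+0* (3,1)[OX/OX/XO/.X]+0
p6 O@[OX/OX/XO/X.]: (3,1)[OX/OX/XO/XO]+0*
p7 X@[OX/OX/XO/XO] terminal +0; root [O./../X./..] d6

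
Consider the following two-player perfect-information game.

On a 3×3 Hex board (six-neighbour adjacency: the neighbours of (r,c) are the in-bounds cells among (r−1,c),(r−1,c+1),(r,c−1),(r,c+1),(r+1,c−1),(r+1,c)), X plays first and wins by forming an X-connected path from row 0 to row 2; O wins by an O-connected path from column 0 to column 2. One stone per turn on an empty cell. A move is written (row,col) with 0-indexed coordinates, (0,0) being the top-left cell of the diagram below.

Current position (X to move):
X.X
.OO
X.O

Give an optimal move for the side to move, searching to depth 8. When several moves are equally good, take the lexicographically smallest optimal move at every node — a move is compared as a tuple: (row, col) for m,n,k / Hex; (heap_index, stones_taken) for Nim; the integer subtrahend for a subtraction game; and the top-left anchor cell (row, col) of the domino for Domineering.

X's best at [X.X/.OO/X.O]: (1,0)

[X.X/.OO/X.O] X move#1: (0,1):-1/XXX/.OO/X.O, (1,0):+1/X.X/XOO/X.O*, (2,1):-1/X.X/.OO/XXO
[X.X/XOO/X.O] end (terminal -1, O#2); searched X.X/.OO/X.O to 8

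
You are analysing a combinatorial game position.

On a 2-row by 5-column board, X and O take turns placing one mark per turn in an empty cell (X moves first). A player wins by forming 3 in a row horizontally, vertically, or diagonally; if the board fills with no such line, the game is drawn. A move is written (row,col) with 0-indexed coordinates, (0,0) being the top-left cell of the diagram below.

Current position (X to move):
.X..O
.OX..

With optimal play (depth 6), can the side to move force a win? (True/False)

ply 1, X at .X..O/.OX.. | (0,0)=+0→XX..O/.OX..; (0,2)=+1→.XX.O/.OX..*; (0,3)=+0→.X.XO/.OX..; (1,0)=+0→.X..O/XOX..; (1,3)=+1→.X..O/.OXX.; (1,4)=+1→.X..O/.OX.X
ply 2, O at .XX.O/.OX.. | (0,0)=-1→OXX.O/.OX..*; (0,3)=-1→.XXOO/.OX..; (1,0)=-1→.XX.O/OOX..; (1,3)=-1→.XX.O/.OXO.; (1,4)=-1→.XX.O/.OX.O
ply 3, X at OXX.O/.OX.. | (0,3)=+1→OXXXO/.OX..*; (1,0)=+0→OXX.O/XOX..; (1,3)=+1→OXX.O/.OXX.; (1,4)=+1→OXX.O/.OX.X
ply 4: OXXXO/.OX.. is terminal -1 (O); from .X..O/.OX.. depth 6

X winning at [.X..O/.OX..]: True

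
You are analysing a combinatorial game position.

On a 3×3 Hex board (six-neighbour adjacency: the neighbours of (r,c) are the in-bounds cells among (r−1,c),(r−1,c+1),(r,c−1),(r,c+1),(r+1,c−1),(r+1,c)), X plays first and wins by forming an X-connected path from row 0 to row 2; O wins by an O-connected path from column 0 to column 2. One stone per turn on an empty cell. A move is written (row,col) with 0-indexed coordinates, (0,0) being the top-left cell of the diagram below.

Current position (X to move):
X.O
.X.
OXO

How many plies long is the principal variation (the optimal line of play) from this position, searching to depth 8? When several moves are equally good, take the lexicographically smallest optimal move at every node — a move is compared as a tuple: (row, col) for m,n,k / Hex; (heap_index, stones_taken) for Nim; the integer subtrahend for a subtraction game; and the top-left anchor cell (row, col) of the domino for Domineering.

p1 X@[X.O/.X./OXO]: (0,1)[XXO/.X./OXO]+1* (1,0)[X.O/XX./OXO]+1 (1,2)[X.O/.XX/OXO]+1
p2 O@[XXO/.X./OXO] terminal -1; root [X.O/.X./OXO] d8

PV length from [X.O/.X./OXO]: 1 ply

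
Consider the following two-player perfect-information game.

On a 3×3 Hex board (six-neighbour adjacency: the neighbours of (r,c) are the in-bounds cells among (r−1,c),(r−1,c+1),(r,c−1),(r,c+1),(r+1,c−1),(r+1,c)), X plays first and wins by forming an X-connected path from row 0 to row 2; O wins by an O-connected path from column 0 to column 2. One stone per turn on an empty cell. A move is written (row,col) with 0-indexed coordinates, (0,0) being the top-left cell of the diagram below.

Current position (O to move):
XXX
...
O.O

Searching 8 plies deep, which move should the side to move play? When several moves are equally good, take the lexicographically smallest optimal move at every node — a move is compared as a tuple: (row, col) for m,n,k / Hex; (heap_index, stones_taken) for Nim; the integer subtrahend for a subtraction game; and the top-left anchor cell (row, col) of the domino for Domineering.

ply 1, O at XXX/.../O.O | (1,0)=-1→XXX/O../O.O; (1,1)=+1→XXX/.O./O.O*; (1,2)=+1→XXX/..O/O.O; (2,1)=+1→XXX/.../OOO
ply 2, X at XXX/.O./O.O | (1,0)=-1→XXX/XO./O.O*; (1,2)=-1→XXX/.OX/O.O; (2,1)=-1→XXX/.O./OXO
ply 3, O at XXX/XO./O.O | (1,2)=+1→XXX/XOO/O.O*; (2,1)=+1→XXX/XO./OOO
ply 4: XXX/XOO/O.O is terminal -1 (X); from XXX/.../O.O depth 8

O's best at [XXX/.../O.O]: (1,1)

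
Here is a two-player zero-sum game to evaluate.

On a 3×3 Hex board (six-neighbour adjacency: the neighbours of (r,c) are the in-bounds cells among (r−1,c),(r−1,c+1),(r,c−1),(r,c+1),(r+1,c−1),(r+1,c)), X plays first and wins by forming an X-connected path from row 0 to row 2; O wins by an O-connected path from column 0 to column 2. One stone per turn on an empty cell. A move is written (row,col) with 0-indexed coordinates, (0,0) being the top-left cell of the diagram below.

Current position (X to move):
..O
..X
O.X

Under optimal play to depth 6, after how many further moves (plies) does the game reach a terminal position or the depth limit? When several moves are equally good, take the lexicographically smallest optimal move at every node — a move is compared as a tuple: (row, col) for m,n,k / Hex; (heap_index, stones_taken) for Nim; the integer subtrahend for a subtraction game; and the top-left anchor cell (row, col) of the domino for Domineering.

PV length from [..O/..X/O.X]: 4 plies

[..O/..X/O.X] X move#1: (0,0):-1/X.O/..X/O.X*, (0,1):-1/.XO/..X/O.X, (1,0):-1/..O/X.X/O.X, (1,1):-1/..O/.XX/O.X, (2,1):-1/..O/..X/OXX
[X.O/..X/O.X] O move#2: (0,1):+1/XOO/..X/O.X*, (1,0):+1/X.O/O.X/O.X, (1,1):+1/X.O/.OX/O.X, (2,1):-1/X.O/..X/OOX
[XOO/..X/O.X] X move#3: (1,0):-1/XOO/X.X/O.X*, (1,1):-1/XOO/.XX/O.X, (2,1):-1/XOO/..X/OXX
[XOO/X.X/O.X] O move#4: (1,1):+1/XOO/XOX/O.X*, (2,1):-1/XOO/X.X/OOX
[XOO/XOX/O.X] end (terminal -1, X#5); searched ..O/..X/O.X to 6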